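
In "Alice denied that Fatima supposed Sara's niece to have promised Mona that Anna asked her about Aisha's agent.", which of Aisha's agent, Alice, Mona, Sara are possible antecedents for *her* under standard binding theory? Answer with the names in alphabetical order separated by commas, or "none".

Alice, Mona, Sara

*her* is a pronoun; Principle B requires it to be free in its binding domain — the clause headed by 'asked'.
— Aisha's agent: second object of the clause headed by 'asked'; is c-commanded by the pronoun; coreference would bind this R-expression — blocked (Principle C).
— Alice: subject of the matrix clause; c-commands the pronoun but lies outside its binding domain — allowed.
— Mona: object of the clause headed by 'promised'; c-commands the pronoun but lies outside its binding domain — allowed.
— Sara: possessor inside the subject DP of the clause headed by 'promised'; does not c-command the pronoun — Principle B does not apply; allowed.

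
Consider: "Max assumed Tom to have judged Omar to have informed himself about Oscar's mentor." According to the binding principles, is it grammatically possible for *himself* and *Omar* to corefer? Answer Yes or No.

*himself* is a reflexive; Principle A requires it to be bound within its binding domain — the clause headed by 'informed'.
— Omar: subject of the clause headed by 'informed'; c-commands the reflexive within its binding domain — allowed (Principle A).

Yes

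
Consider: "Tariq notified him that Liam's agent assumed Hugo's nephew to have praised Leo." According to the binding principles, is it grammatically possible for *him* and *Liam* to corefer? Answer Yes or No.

No

*him* is a pronoun; Principle B requires it to be free in its binding domain — the matrix clause.
— Liam: possessor inside the subject DP of the clause headed by 'assumed'; is c-commanded by the pronoun; coreference would bind this R-expression — blocked (Principle C).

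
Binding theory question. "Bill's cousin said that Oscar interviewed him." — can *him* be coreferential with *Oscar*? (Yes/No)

*him* is a pronoun; Principle B requires it to be free in its binding domain — the clause headed by 'interviewed'.
— Oscar: subject of the clause headed by 'interviewed'; c-commands the pronoun within its binding domain — blocked (Principle B).

No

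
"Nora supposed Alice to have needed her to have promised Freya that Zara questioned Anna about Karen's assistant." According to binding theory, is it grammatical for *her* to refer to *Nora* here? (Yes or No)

Yes

*Nora* is an R-expression; Principle C requires it to be free (not bound by any c-commanding expression).
— her: subject of the clause headed by 'promised'; the pronoun does not c-command the R-expression — coreference allowed.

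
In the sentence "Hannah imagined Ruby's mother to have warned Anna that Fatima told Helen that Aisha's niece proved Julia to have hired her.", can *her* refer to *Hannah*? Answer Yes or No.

*her* is a pronoun; Principle B requires it to be free in its binding domain — the clause headed by 'hired'.
— Hannah: subject of the matrix clause; c-commands the pronoun but lies outside its binding domain — allowed.

Yes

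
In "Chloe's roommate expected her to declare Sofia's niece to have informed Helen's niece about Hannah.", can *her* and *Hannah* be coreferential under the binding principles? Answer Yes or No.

*Hannah* is an R-expression; Principle C requires it to be free (not bound by any c-commanding expression).
— her: subject of the clause headed by 'declare'; the pronoun c-commands the R-expression — coreference blocked (Principle C).

No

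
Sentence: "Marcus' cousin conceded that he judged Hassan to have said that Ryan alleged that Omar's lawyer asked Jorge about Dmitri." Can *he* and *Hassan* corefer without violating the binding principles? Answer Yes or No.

*Hassan* is an R-expression; Principle C requires it to be free (not bound by any c-commanding expression).
— he: subject of the clause headed by 'judged'; the pronoun c-commands the R-expression — coreference blocked (Principle C).

No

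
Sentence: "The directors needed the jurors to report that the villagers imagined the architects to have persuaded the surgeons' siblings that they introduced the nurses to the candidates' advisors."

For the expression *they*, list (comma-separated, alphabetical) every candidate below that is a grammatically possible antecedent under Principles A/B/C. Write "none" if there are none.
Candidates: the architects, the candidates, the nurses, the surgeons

the architects, the surgeons

*they* is a pronoun; Principle B requires it to be free in its binding domain — the clause headed by 'introduced'.
— the architects: subject of the clause headed by 'persuaded'; c-commands the pronoun but lies outside its binding domain — allowed.
— the candidates: possessor inside the second object DP of the clause headed by 'introduced'; is c-commanded by the pronoun; coreference would bind this R-expression — blocked (Principle C).
— the nurses: object of the clause headed by 'introduced'; is c-commanded by the pronoun; coreference would bind this R-expression — blocked (Principle C).
— the surgeons: possessor inside the object DP of the clause headed by 'persuaded'; does not c-command the pronoun — Principle B does not apply; allowed.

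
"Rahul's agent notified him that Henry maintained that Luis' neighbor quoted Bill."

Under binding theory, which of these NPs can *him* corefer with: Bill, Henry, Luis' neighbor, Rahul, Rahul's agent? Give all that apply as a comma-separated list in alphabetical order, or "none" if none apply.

*him* is a pronoun; Principle B requires it to be free in its binding domain — the matrix clause.
— Bill: object of the clause headed by 'quoted'; is c-commanded by the pronoun; coreference would bind this R-expression — blocked (Principle C).
— Henry: subject of the clause headed by 'maintained'; is c-commanded by the pronoun; coreference would bind this R-expression — blocked (Principle C).
— Luis' neighbor: subject of the clause headed by 'quoted'; is c-commanded by the pronoun; coreference would bind this R-expression — blocked (Principle C).
— Rahul: possessor inside the subject DP of the matrix clause; does not c-command the pronoun — Principle B does not apply; allowed.
— Rahul's agent: subject of the matrix clause; c-commands the pronoun within its binding domain — blocked (Principle B).

Rahul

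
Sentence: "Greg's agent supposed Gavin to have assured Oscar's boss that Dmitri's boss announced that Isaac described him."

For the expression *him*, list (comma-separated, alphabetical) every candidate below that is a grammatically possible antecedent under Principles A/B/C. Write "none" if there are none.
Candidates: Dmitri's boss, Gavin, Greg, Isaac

*him* is a pronoun; Principle B requires it to be free in its binding domain — the clause headed by 'described'.
— Dmitri's boss: subject of the clause headed by 'announced'; c-commands the pronoun but lies outside its binding domain — allowed.
— Gavin: subject of the clause headed by 'assured'; c-commands the pronoun but lies outside its binding domain — allowed.
— Greg: possessor inside the subject DP of the matrix clause; does not c-command the pronoun — Principle B does not apply; allowed.
— Isaac: subject of the clause headed by 'described'; c-commands the pronoun within its binding domain — blocked (Principle B).

Dmitri's boss, Gavin, Greg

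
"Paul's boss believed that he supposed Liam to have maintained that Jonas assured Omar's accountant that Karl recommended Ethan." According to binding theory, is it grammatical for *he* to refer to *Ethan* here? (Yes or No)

*Ethan* is an R-expression; Principle C requires it to be free (not bound by any c-commanding expression).
— he: subject of the clause headed by 'supposed'; the pronoun c-commands the R-expression — coreference blocked (Principle C).

No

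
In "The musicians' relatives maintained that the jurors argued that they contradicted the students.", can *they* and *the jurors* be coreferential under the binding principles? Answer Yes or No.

*the jurors* is an R-expression; Principle C requires it to be free (not bound by any c-commanding expression).
— they: subject of the clause headed by 'contradicted'; the pronoun does not c-command the R-expression — coreference allowed.

Yes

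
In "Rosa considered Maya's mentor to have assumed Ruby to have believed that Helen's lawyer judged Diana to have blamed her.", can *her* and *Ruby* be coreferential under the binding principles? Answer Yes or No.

*Ruby* is an R-expression; Principle C requires it to be free (not bound by any c-commanding expression).
— her: object of the clause headed by 'blamed'; the pronoun does not c-command the R-expression — coreference allowed.

Yes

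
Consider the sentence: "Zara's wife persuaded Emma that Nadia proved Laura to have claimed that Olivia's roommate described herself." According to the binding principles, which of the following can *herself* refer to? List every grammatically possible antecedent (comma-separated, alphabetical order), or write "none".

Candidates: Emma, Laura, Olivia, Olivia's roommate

*herself* is a reflexive; Principle A requires it to be bound within its binding domain — the clause headed by 'described'.
— Emma: object of the matrix clause; c-commands the reflexive but lies outside its binding domain — cannot bind it (Principle A).
— Laura: subject of the clause headed by 'claimed'; c-commands the reflexive but lies outside its binding domain — cannot bind it (Principle A).
— Olivia: possessor inside the subject DP of the clause headed by 'described'; does not c-command the reflexive — cannot bind it (Principle A).
— Olivia's roommate: subject of the clause headed by 'described'; c-commands the reflexive within its binding domain — allowed (Principle A).

Olivia's roommate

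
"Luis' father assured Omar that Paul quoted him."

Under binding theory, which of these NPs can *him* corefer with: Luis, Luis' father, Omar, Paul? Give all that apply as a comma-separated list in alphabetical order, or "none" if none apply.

Luis, Luis' father, Omar

*him* is a pronoun; Principle B requires it to be free in its binding domain — the clause headed by 'quoted'.
— Luis: possessor inside the subject DP of the matrix clause; does not c-command the pronoun — Principle B does not apply; allowed.
— Luis' father: subject of the matrix clause; c-commands the pronoun but lies outside its binding domain — allowed.
— Omar: object of the matrix clause; c-commands the pronoun but lies outside its binding domain — allowed.
— Paul: subject of the clause headed by 'quoted'; c-commands the pronoun within its binding domain — blocked (Principle B).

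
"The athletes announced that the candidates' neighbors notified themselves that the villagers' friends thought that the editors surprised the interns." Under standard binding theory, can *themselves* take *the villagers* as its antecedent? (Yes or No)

*themselves* is a reflexive; Principle A requires it to be bound within its binding domain — the clause headed by 'notified'.
— the villagers: possessor inside the subject DP of the clause headed by 'thought'; does not c-command the reflexive — cannot bind it (Principle A).

No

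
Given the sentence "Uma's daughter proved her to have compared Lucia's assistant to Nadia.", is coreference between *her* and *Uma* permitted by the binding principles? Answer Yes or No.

Yes

*her* is a pronoun; Principle B requires it to be free in its binding domain — the matrix clause.
— Uma: possessor inside the subject DP of the matrix clause; does not c-command the pronoun — Principle B does not apply; allowed.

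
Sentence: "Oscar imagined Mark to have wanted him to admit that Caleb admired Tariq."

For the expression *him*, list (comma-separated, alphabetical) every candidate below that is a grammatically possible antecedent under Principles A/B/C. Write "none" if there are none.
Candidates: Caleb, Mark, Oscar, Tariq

*him* is a pronoun; Principle B requires it to be free in its binding domain — the clause headed by 'wanted'.
— Caleb: subject of the clause headed by 'admired'; is c-commanded by the pronoun; coreference would bind this R-expression — blocked (Principle C).
— Mark: subject of the clause headed by 'wanted'; c-commands the pronoun within its binding domain — blocked (Principle B).
— Oscar: subject of the matrix clause; c-commands the pronoun but lies outside its binding domain — allowed.
— Tariq: object of the clause headed by 'admired'; is c-commanded by the pronoun; coreference would bind this R-expression — blocked (Principle C).

Oscar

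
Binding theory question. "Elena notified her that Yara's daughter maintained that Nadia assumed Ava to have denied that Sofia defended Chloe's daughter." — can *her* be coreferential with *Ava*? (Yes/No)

No

*her* is a pronoun; Principle B requires it to be free in its binding domain — the matrix clause.
— Ava: subject of the clause headed by 'denied'; is c-commanded by the pronoun; coreference would bind this R-expression — blocked (Principle C).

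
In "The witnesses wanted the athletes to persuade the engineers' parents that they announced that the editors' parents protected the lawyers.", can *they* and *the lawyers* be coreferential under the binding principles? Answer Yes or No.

*the lawyers* is an R-expression; Principle C requires it to be free (not bound by any c-commanding expression).
— they: subject of the clause headed by 'announced'; the pronoun c-commands the R-expression — coreference blocked (Principle C).

No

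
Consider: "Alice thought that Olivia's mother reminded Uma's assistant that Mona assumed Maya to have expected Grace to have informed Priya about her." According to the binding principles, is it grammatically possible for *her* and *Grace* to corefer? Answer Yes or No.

*her* is a pronoun; Principle B requires it to be free in its binding domain — the clause headed by 'informed'.
— Grace: subject of the clause headed by 'informed'; c-commands the pronoun within its binding domain — blocked (Principle B).

No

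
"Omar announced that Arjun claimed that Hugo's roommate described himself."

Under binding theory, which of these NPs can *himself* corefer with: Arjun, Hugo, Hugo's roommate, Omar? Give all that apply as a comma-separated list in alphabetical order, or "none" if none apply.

*himself* is a reflexive; Principle A requires it to be bound within its binding domain — the clause headed by 'described'.
— Arjun: subject of the clause headed by 'claimed'; c-commands the reflexive but lies outside its binding domain — cannot bind it (Principle A).
— Hugo: possessor inside the subject DP of the clause headed by 'described'; does not c-command the reflexive — cannot bind it (Principle A).
— Hugo's roommate: subject of the clause headed by 'described'; c-commands the reflexive within its binding domain — allowed (Principle A).
— Omar: subject of the matrix clause; c-commands the reflexive but lies outside its binding domain — cannot bind it (Principle A).

Hugo's roommate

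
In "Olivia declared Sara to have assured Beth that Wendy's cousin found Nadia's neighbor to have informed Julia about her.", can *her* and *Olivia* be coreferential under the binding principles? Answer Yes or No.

Yes

*Olivia* is an R-expression; Principle C requires it to be free (not bound by any c-commanding expression).
— her: second object of the clause headed by 'informed'; the pronoun does not c-command the R-expression — coreference allowed.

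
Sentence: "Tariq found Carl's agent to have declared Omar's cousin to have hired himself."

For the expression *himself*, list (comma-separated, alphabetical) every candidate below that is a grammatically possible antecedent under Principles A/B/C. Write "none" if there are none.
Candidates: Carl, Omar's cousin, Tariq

Omar's cousin

*himself* is a reflexive; Principle A requires it to be bound within its binding domain — the clause headed by 'hired'.
— Carl: possessor inside the subject DP of the clause headed by 'declared'; does not c-command the reflexive — cannot bind it (Principle A).
— Omar's cousin: subject of the clause headed by 'hired'; c-commands the reflexive within its binding domain — allowed (Principle A).
— Tariq: subject of the matrix clause; c-commands the reflexive but lies outside its binding domain — cannot bind it (Principle A).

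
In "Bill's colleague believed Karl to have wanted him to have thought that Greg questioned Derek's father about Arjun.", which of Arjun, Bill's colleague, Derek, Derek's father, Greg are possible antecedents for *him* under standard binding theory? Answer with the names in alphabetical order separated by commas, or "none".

Bill's colleague

*him* is a pronoun; Principle B requires it to be free in its binding domain — the clause headed by 'wanted'.
— Arjun: second object of the clause headed by 'questioned'; is c-commanded by the pronoun; coreference would bind this R-expression — blocked (Principle C).
— Bill's colleague: subject of the matrix clause; c-commands the pronoun but lies outside its binding domain — allowed.
— Derek: possessor inside the object DP of the clause headed by 'questioned'; is c-commanded by the pronoun; coreference would bind this R-expression — blocked (Principle C).
— Derek's father: object of the clause headed by 'questioned'; is c-commanded by the pronoun; coreference would bind this R-expression — blocked (Principle C).
— Greg: subject of the clause headed by 'questioned'; is c-commanded by the pronoun; coreference would bind this R-expression — blocked (Principle C).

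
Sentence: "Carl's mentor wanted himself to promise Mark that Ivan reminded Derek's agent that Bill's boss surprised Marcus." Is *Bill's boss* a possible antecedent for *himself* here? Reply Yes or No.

No

*himself* is a reflexive; Principle A requires it to be bound within its binding domain — the matrix clause.
— Bill's boss: subject of the clause headed by 'surprised'; does not c-command the reflexive — cannot bind it (Principle A).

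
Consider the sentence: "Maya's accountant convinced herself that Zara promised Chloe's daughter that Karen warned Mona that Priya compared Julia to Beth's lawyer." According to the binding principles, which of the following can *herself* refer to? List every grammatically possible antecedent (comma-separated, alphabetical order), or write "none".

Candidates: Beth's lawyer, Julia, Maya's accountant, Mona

Maya's accountant

*herself* is a reflexive; Principle A requires it to be bound within its binding domain — the matrix clause.
— Beth's lawyer: second object of the clause headed by 'compared'; does not c-command the reflexive — cannot bind it (Principle A).
— Julia: object of the clause headed by 'compared'; does not c-command the reflexive — cannot bind it (Principle A).
— Maya's accountant: subject of the matrix clause; c-commands the reflexive within its binding domain — allowed (Principle A).
— Mona: object of the clause headed by 'warned'; does not c-command the reflexive — cannot bind it (Principle A).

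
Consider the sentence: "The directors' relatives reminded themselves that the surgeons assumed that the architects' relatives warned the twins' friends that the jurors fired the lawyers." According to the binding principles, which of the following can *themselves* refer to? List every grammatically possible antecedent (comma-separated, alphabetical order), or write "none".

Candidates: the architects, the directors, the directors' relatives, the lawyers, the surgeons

*themselves* is a reflexive; Principle A requires it to be bound within its binding domain — the matrix clause.
— the architects: possessor inside the subject DP of the clause headed by 'warned'; does not c-command the reflexive — cannot bind it (Principle A).
— the directors: possessor inside the subject DP of the matrix clause; does not c-command the reflexive — cannot bind it (Principle A).
— the directors' relatives: subject of the matrix clause; c-commands the reflexive within its binding domain — allowed (Principle A).
— the lawyers: object of the clause headed by 'fired'; does not c-command the reflexive — cannot bind it (Principle A).
— the surgeons: subject of the clause headed by 'assumed'; does not c-command the reflexive — cannot bind it (Principle A).

the directors' relatives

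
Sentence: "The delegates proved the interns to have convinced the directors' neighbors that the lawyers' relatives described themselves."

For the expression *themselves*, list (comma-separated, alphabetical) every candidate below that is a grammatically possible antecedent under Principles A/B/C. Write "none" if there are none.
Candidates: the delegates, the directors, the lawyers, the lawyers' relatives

*themselves* is a reflexive; Principle A requires it to be bound within its binding domain — the clause headed by 'described'.
— the delegates: subject of the matrix clause; c-commands the reflexive but lies outside its binding domain — cannot bind it (Principle A).
— the directors: possessor inside the object DP of the clause headed by 'convinced'; does not c-command the reflexive — cannot bind it (Principle A).
— the lawyers: possessor inside the subject DP of the clause headed by 'described'; does not c-command the reflexive — cannot bind it (Principle A).
— the lawyers' relatives: subject of the clause headed by 'described'; c-commands the reflexive within its binding domain — allowed (Principle A).

the lawyers' relatives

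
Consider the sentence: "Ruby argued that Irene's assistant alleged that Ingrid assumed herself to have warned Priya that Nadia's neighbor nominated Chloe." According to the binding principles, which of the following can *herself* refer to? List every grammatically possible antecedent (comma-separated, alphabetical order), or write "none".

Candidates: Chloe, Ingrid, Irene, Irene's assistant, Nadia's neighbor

*herself* is a reflexive; Principle A requires it to be bound within its binding domain — the clause headed by 'assumed'.
— Chloe: object of the clause headed by 'nominated'; does not c-command the reflexive — cannot bind it (Principle A).
— Ingrid: subject of the clause headed by 'assumed'; c-commands the reflexive within its binding domain — allowed (Principle A).
— Irene: possessor inside the subject DP of the clause headed by 'alleged'; does not c-command the reflexive — cannot bind it (Principle A).
— Irene's assistant: subject of the clause headed by 'alleged'; c-commands the reflexive but lies outside its binding domain — cannot bind it (Principle A).
— Nadia's neighbor: subject of the clause headed by 'nominated'; does not c-command the reflexive — cannot bind it (Principle A).

Ingrid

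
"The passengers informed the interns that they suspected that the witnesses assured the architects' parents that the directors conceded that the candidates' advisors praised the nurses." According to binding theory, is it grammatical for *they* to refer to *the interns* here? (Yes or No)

*the interns* is an R-expression; Principle C requires it to be free (not bound by any c-commanding expression).
— they: subject of the clause headed by 'suspected'; the pronoun does not c-command the R-expression — coreference allowed.

Yes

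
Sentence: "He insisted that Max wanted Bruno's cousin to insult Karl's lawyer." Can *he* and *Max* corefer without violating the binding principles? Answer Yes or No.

*Max* is an R-expression; Principle C requires it to be free (not bound by any c-commanding expression).
— he: subject of the matrix clause; the pronoun c-commands the R-expression — coreference blocked (Principle C).

No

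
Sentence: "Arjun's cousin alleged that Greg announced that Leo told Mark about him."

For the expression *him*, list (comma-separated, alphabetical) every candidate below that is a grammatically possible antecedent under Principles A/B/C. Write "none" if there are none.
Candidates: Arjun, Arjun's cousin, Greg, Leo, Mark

*him* is a pronoun; Principle B requires it to be free in its binding domain — the clause headed by 'told'.
— Arjun: possessor inside the subject DP of the matrix clause; does not c-command the pronoun — Principle B does not apply; allowed.
— Arjun's cousin: subject of the matrix clause; c-commands the pronoun but lies outside its binding domain — allowed.
— Greg: subject of the clause headed by 'announced'; c-commands the pronoun but lies outside its binding domain — allowed.
— Leo: subject of the clause headed by 'told'; c-commands the pronoun within its binding domain — blocked (Principle B).
— Mark: object of the clause headed by 'told'; c-commands the pronoun within its binding domain — blocked (Principle B).

Arjun, Arjun's cousin, Greg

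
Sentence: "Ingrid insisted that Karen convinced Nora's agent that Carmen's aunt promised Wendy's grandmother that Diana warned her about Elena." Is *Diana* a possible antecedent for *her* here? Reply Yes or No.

No

*her* is a pronoun; Principle B requires it to be free in its binding domain — the clause headed by 'warned'.
— Diana: subject of the clause headed by 'warned'; c-commands the pronoun within its binding domain — blocked (Principle B).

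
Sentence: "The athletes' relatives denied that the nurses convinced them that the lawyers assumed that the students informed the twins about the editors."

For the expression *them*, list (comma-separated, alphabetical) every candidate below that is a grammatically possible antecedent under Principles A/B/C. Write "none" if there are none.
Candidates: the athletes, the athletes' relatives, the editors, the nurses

*them* is a pronoun; Principle B requires it to be free in its binding domain — the clause headed by 'convinced'.
— the athletes: possessor inside the subject DP of the matrix clause; does not c-command the pronoun — Principle B does not apply; allowed.
— the athletes' relatives: subject of the matrix clause; c-commands the pronoun but lies outside its binding domain — allowed.
— the editors: second object of the clause headed by 'informed'; is c-commanded by the pronoun; coreference would bind this R-expression — blocked (Principle C).
— the nurses: subject of the clause headed by 'convinced'; c-commands the pronoun within its binding domain — blocked (Principle B).

the athletes, the athletes' relatives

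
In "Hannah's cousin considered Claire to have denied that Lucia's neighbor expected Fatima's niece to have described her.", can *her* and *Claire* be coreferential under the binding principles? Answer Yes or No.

*Claire* is an R-expression; Principle C requires it to be free (not bound by any c-commanding expression).
— her: object of the clause headed by 'described'; the pronoun does not c-command the R-expression — coreference allowed.

Yes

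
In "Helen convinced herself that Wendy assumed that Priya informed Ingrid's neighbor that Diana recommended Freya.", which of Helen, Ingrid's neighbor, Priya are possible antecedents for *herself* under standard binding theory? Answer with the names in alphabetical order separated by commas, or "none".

Helen

*herself* is a reflexive; Principle A requires it to be bound within its binding domain — the matrix clause.
— Helen: subject of the matrix clause; c-commands the reflexive within its binding domain — allowed (Principle A).
— Ingrid's neighbor: object of the clause headed by 'informed'; does not c-command the reflexive — cannot bind it (Principle A).
— Priya: subject of the clause headed by 'informed'; does not c-command the reflexive — cannot bind it (Principle A).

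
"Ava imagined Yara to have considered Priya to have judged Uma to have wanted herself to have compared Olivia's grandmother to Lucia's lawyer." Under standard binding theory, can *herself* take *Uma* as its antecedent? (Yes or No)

Yes

*herself* is a reflexive; Principle A requires it to be bound within its binding domain — the clause headed by 'wanted'.
— Uma: subject of the clause headed by 'wanted'; c-commands the reflexive within its binding domain — allowed (Principle A).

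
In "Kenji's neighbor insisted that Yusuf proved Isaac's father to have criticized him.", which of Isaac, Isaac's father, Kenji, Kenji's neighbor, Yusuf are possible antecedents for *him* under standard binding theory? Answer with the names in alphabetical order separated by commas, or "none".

*him* is a pronoun; Principle B requires it to be free in its binding domain — the clause headed by 'criticized'.
— Isaac: possessor inside the subject DP of the clause headed by 'criticized'; does not c-command the pronoun — Principle B does not apply; allowed.
— Isaac's father: subject of the clause headed by 'criticized'; c-commands the pronoun within its binding domain — blocked (Principle B).
— Kenji: possessor inside the subject DP of the matrix clause; does not c-command the pronoun — Principle B does not apply; allowed.
— Kenji's neighbor: subject of the matrix clause; c-commands the pronoun but lies outside its binding domain — allowed.
— Yusuf: subject of the clause headed by 'proved'; c-commands the pronoun but lies outside its binding domain — allowed.

Isaac, Kenji, Kenji's neighbor, Yusuf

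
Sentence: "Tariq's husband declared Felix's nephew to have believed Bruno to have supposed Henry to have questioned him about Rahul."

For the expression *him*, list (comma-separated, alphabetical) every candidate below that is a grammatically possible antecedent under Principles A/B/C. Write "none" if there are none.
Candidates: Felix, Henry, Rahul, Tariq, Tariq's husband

*him* is a pronoun; Principle B requires it to be free in its binding domain — the clause headed by 'questioned'.
— Felix: possessor inside the subject DP of the clause headed by 'believed'; does not c-command the pronoun — Principle B does not apply; allowed.
— Henry: subject of the clause headed by 'questioned'; c-commands the pronoun within its binding domain — blocked (Principle B).
— Rahul: second object of the clause headed by 'questioned'; is c-commanded by the pronoun; coreference would bind this R-expression — blocked (Principle C).
— Tariq: possessor inside the subject DP of the matrix clause; does not c-command the pronoun — Principle B does not apply; allowed.
— Tariq's husband: subject of the matrix clause; c-commands the pronoun but lies outside its binding domain — allowed.

Felix, Tariq, Tariq's husband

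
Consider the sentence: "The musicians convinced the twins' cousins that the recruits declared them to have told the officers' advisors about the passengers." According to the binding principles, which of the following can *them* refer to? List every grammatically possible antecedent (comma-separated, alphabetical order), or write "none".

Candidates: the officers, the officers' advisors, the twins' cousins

the twins' cousins

*them* is a pronoun; Principle B requires it to be free in its binding domain — the clause headed by 'declared'.
— the officers: possessor inside the object DP of the clause headed by 'told'; is c-commanded by the pronoun; coreference would bind this R-expression — blocked (Principle C).
— the officers' advisors: object of the clause headed by 'told'; is c-commanded by the pronoun; coreference would bind this R-expression — blocked (Principle C).
— the twins' cousins: object of the matrix clause; c-commands the pronoun but lies outside its binding domain — allowed.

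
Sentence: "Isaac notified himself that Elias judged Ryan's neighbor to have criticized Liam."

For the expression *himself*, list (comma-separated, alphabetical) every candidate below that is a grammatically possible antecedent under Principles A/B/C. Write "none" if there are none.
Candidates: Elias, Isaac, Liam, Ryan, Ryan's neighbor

*himself* is a reflexive; Principle A requires it to be bound within its binding domain — the matrix clause.
— Elias: subject of the clause headed by 'judged'; does not c-command the reflexive — cannot bind it (Principle A).
— Isaac: subject of the matrix clause; c-commands the reflexive within its binding domain — allowed (Principle A).
— Liam: object of the clause headed by 'criticized'; does not c-command the reflexive — cannot bind it (Principle A).
— Ryan: possessor inside the subject DP of the clause headed by 'criticized'; does not c-command the reflexive — cannot bind it (Principle A).
— Ryan's neighbor: subject of the clause headed by 'criticized'; does not c-command the reflexive — cannot bind it (Principle A).

Isaac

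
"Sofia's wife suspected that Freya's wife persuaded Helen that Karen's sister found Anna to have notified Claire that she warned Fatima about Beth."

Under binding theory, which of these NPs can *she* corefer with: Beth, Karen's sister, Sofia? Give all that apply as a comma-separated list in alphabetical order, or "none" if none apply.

*she* is a pronoun; Principle B requires it to be free in its binding domain — the clause headed by 'warned'.
— Beth: second object of the clause headed by 'warned'; is c-commanded by the pronoun; coreference would bind this R-expression — blocked (Principle C).
— Karen's sister: subject of the clause headed by 'found'; c-commands the pronoun but lies outside its binding domain — allowed.
— Sofia: possessor inside the subject DP of the matrix clause; does not c-command the pronoun — Principle B does not apply; allowed.

Karen's sister, Sofia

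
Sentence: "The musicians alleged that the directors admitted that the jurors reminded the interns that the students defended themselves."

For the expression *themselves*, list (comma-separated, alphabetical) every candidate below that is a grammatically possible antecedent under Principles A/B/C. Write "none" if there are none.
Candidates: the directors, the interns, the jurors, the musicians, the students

*themselves* is a reflexive; Principle A requires it to be bound within its binding domain — the clause headed by 'defended'.
— the directors: subject of the clause headed by 'admitted'; c-commands the reflexive but lies outside its binding domain — cannot bind it (Principle A).
— the interns: object of the clause headed by 'reminded'; c-commands the reflexive but lies outside its binding domain — cannot bind it (Principle A).
— the jurors: subject of the clause headed by 'reminded'; c-commands the reflexive but lies outside its binding domain — cannot bind it (Principle A).
— the musicians: subject of the matrix clause; c-commands the reflexive but lies outside its binding domain — cannot bind it (Principle A).
— the students: subject of the clause headed by 'defended'; c-commands the reflexive within its binding domain — allowed (Principle A).

the students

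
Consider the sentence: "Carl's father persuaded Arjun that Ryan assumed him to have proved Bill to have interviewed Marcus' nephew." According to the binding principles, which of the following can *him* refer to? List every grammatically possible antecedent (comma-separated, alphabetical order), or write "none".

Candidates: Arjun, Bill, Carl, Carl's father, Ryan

*him* is a pronoun; Principle B requires it to be free in its binding domain — the clause headed by 'assumed'.
— Arjun: object of the matrix clause; c-commands the pronoun but lies outside its binding domain — allowed.
— Bill: subject of the clause headed by 'interviewed'; is c-commanded by the pronoun; coreference would bind this R-expression — blocked (Principle C).
— Carl: possessor inside the subject DP of the matrix clause; does not c-command the pronoun — Principle B does not apply; allowed.
— Carl's father: subject of the matrix clause; c-commands the pronoun but lies outside its binding domain — allowed.
— Ryan: subject of the clause headed by 'assumed'; c-commands the pronoun within its binding domain — blocked (Principle B).

Arjun, Carl, Carl's father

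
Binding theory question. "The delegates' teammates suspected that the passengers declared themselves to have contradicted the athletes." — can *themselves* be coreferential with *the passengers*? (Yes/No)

Yes

*themselves* is a reflexive; Principle A requires it to be bound within its binding domain — the clause headed by 'declared'.
— the passengers: subject of the clause headed by 'declared'; c-commands the reflexive within its binding domain — allowed (Principle A).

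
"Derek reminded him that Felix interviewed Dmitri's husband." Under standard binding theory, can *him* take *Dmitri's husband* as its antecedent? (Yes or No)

*him* is a pronoun; Principle B requires it to be free in its binding domain — the matrix clause.
— Dmitri's husband: object of the clause headed by 'interviewed'; is c-commanded by the pronoun; coreference would bind this R-expression — blocked (Principle C).

No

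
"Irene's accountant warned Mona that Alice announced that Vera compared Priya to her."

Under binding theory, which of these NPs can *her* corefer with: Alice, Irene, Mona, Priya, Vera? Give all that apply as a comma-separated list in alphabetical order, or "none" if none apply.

*her* is a pronoun; Principle B requires it to be free in its binding domain — the clause headed by 'compared'.
— Alice: subject of the clause headed by 'announced'; c-commands the pronoun but lies outside its binding domain — allowed.
— Irene: possessor inside the subject DP of the matrix clause; does not c-command the pronoun — Principle B does not apply; allowed.
— Mona: object of the matrix clause; c-commands the pronoun but lies outside its binding domain — allowed.
— Priya: object of the clause headed by 'compared'; c-commands the pronoun within its binding domain — blocked (Principle B).
— Vera: subject of the clause headed by 'compared'; c-commands the pronoun within its binding domain — blocked (Principle B).

Alice, Irene, Mona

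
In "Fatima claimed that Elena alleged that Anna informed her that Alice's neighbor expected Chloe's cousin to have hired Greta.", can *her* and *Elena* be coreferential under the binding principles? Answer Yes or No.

*Elena* is an R-expression; Principle C requires it to be free (not bound by any c-commanding expression).
— her: object of the clause headed by 'informed'; the pronoun does not c-command the R-expression — coreference allowed.

Yes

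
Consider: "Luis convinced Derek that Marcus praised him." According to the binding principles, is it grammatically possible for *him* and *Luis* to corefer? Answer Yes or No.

Yes

*him* is a pronoun; Principle B requires it to be free in its binding domain — the clause headed by 'praised'.
— Luis: subject of the matrix clause; c-commands the pronoun but lies outside its binding domain — allowed.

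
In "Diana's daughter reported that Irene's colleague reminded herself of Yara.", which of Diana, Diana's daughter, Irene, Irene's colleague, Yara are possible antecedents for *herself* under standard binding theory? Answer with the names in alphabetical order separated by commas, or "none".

*herself* is a reflexive; Principle A requires it to be bound within its binding domain — the clause headed by 'reminded'.
— Diana: possessor inside the subject DP of the matrix clause; does not c-command the reflexive — cannot bind it (Principle A).
— Diana's daughter: subject of the matrix clause; c-commands the reflexive but lies outside its binding domain — cannot bind it (Principle A).
— Irene: possessor inside the subject DP of the clause headed by 'reminded'; does not c-command the reflexive — cannot bind it (Principle A).
— Irene's colleague: subject of the clause headed by 'reminded'; c-commands the reflexive within its binding domain — allowed (Principle A).
— Yara: second object of the clause headed by 'reminded'; does not c-command the reflexive — cannot bind it (Principle A).

Irene's colleague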